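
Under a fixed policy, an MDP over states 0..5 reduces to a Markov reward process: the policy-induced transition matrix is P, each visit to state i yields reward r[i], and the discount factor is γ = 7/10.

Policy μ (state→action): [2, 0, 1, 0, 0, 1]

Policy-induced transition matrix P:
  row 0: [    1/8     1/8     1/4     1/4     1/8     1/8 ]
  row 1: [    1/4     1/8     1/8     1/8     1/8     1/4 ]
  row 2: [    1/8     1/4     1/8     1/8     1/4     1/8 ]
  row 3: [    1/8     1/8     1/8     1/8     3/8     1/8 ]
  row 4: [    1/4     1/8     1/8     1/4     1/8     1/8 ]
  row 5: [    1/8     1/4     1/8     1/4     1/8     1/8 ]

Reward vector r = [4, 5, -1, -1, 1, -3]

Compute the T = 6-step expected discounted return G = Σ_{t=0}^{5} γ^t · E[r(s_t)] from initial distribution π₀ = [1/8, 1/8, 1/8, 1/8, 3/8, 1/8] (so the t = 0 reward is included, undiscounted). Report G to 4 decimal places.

t=0: π = [0.1250, 0.1250, 0.1250, 0.1250, 0.3750, 0.1250], E[r] = 0.8750, γ^t·E[r] = 0.875000, running G = 0.875000
t=1: π = [0.1875, 0.1563, 0.1406, 0.2031, 0.1719, 0.1406], E[r] = 0.9375, γ^t·E[r] = 0.656250, running G = 1.531250
t=2: π = [0.1660, 0.1602, 0.1484, 0.1875, 0.1934, 0.1445], E[r] = 0.8887, γ^t·E[r] = 0.435449, running G = 1.966699
t=3: π = [0.1692, 0.1616, 0.1458, 0.1880, 0.1904, 0.1450], E[r] = 0.9065, γ^t·E[r] = 0.310927, running G = 2.277627
t=4: π = [0.1690, 0.1613, 0.1461, 0.1881, 0.1902, 0.1452], E[r] = 0.9031, γ^t·E[r] = 0.216843, running G = 2.494470
t=5: π = [0.1689, 0.1614, 0.1461, 0.1881, 0.1903, 0.1452], E[r] = 0.9035, γ^t·E[r] = 0.151848, running G = 2.646318

G = 2.6463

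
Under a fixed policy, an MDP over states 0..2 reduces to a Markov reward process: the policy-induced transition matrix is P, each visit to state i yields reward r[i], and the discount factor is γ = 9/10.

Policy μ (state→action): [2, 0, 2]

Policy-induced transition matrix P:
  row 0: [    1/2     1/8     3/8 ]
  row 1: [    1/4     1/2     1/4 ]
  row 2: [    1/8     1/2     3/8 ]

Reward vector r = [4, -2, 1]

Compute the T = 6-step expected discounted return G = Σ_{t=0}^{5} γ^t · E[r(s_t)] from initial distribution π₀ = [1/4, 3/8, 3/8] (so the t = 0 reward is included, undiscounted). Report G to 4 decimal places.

t=0: π = [0.2500, 0.3750, 0.3750], E[r] = 0.6250, γ^t·E[r] = 0.625000, running G = 0.625000
t=1: π = [0.2656, 0.4063, 0.3281], E[r] = 0.5781, γ^t·E[r] = 0.520313, running G = 1.145313
t=2: π = [0.2754, 0.4004, 0.3242], E[r] = 0.6250, γ^t·E[r] = 0.506250, running G = 1.651563
t=3: π = [0.2783, 0.3967, 0.3250], E[r] = 0.6448, γ^t·E[r] = 0.470041, running G = 2.121604
t=4: π = [0.2790, 0.3956, 0.3254], E[r] = 0.6500, γ^t·E[r] = 0.426461, running G = 2.548065
t=5: π = [0.2791, 0.3954, 0.3255], E[r] = 0.6510, γ^t·E[r] = 0.384423, running G = 2.932488

G = 2.9325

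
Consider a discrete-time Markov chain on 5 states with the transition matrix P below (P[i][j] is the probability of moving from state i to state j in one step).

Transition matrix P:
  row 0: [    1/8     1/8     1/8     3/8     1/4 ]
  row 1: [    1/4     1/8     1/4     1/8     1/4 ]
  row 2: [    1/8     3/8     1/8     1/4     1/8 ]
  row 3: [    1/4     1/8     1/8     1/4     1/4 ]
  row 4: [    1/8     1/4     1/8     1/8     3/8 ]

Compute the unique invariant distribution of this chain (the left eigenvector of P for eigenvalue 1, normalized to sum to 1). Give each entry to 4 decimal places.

π = [0.1762, 0.1954, 0.1494, 0.2146, 0.2644]

Balance equations π_j = Σ_i π_i·P[i][j]:
  π_0 = 1/8·π_0 + 1/4·π_1 + 1/8·π_2 + 1/4·π_3 + 1/8·π_4
  π_1 = 1/8·π_0 + 1/8·π_1 + 3/8·π_2 + 1/8·π_3 + 1/4·π_4
  π_2 = 1/8·π_0 + 1/4·π_1 + 1/8·π_2 + 1/8·π_3 + 1/8·π_4
  π_3 = 3/8·π_0 + 1/8·π_1 + 1/4·π_2 + 1/4·π_3 + 1/8·π_4
  normalize: π_0 + π_1 + π_2 + π_3 + π_4 = 1
Solving the linear system gives exactly π = [46/261, 17/87, 13/87, 56/261, 23/87].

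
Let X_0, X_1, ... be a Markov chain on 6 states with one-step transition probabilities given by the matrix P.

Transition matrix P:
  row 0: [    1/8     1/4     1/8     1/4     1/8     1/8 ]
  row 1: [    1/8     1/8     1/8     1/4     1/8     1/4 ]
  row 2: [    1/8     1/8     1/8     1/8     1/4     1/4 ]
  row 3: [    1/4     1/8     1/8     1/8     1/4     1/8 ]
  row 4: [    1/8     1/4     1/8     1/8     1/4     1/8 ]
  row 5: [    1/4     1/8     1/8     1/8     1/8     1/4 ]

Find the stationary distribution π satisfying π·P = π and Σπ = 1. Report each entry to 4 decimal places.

π = [0.1690, 0.1692, 0.1250, 0.1673, 0.1846, 0.1849]

Balance equations π_j = Σ_i π_i·P[i][j]:
  π_0 = 1/8·π_0 + 1/8·π_1 + 1/8·π_2 + 1/4·π_3 + 1/8·π_4 + 1/4·π_5
  π_1 = 1/4·π_0 + 1/8·π_1 + 1/8·π_2 + 1/8·π_3 + 1/4·π_4 + 1/8·π_5
  π_2 = 1/8·π_0 + 1/8·π_1 + 1/8·π_2 + 1/8·π_3 + 1/8·π_4 + 1/8·π_5
  π_3 = 1/4·π_0 + 1/4·π_1 + 1/8·π_2 + 1/8·π_3 + 1/8·π_4 + 1/8·π_5
  π_4 = 1/8·π_0 + 1/8·π_1 + 1/4·π_2 + 1/4·π_3 + 1/4·π_4 + 1/8·π_5
  normalize: π_0 + π_1 + π_2 + π_3 + π_4 + π_5 = 1
Solving the linear system gives exactly π = [1843/10904, 1845/10904, 1/8, 228/1363, 2013/10904, 252/1363].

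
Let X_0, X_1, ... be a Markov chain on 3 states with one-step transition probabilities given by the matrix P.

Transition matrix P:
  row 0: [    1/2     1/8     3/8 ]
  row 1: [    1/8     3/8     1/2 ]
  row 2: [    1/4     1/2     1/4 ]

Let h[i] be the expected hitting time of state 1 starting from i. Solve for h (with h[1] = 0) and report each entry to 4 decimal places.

First-step conditioning: h[1] = 0; for i ≠ 1, h[i] = 1 + Σ_k P[i][k]·h[k].
  h[0] = 1 + 1/2·h[0] + 3/8·h[2]
  h[2] = 1 + 1/4·h[0] + 1/4·h[2]
Solving the 2×2 linear system over states ≠ 1 gives exactly h = [4, 0, 8/3] (h[1] = 0 is the target).

h = [4.0000, 0.0000, 2.6667]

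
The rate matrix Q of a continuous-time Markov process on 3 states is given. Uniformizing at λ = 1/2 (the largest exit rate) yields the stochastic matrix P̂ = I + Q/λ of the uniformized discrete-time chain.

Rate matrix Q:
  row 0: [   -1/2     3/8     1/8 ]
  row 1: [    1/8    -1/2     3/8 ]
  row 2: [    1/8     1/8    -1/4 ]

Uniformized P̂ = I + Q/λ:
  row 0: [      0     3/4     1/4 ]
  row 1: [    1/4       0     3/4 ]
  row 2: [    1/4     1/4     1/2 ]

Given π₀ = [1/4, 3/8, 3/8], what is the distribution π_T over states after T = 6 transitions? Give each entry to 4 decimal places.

π = [0.2000, 0.2799, 0.5201]

t=0: π = [0.2500, 0.3750, 0.3750]
t=1: π = [0.1875, 0.2813, 0.5313]
t=2: π = [0.2031, 0.2734, 0.5234]
t=3: π = [0.1992, 0.2832, 0.5176]
t=4: π = [0.2002, 0.2788, 0.5210]
t=5: π = [0.2000, 0.2804, 0.5197]
t=6: π = [0.2000, 0.2799, 0.5201]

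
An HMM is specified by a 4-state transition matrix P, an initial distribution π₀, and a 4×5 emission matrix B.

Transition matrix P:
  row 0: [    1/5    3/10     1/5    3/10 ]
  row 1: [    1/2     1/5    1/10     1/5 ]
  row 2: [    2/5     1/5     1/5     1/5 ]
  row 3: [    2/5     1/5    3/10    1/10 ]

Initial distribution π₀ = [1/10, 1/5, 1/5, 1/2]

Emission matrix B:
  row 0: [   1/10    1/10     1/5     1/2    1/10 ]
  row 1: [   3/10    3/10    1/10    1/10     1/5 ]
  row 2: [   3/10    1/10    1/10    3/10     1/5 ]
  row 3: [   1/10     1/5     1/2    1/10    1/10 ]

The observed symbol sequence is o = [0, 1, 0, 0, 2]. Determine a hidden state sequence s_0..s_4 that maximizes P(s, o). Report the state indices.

t=0: δ = [1.000e-02, 6.000e-02, 6.000e-02, 5.000e-02]  (obs o_0=0)
t=1: δ = [3.000e-03, 3.600e-03, 1.500e-03, 2.400e-03]  ψ = [1, 1, 3, 1]  (obs o_1=1)
t=2: δ = [1.800e-04, 2.700e-04, 2.160e-04, 9.000e-05]  ψ = [1, 0, 3, 0]  (obs o_2=0)
t=3: δ = [1.350e-05, 1.620e-05, 1.296e-05, 5.400e-06]  ψ = [1, 0, 2, 0]  (obs o_3=0)
t=4: δ = [1.620e-06, 4.050e-07, 2.700e-07, 2.025e-06]  ψ = [1, 0, 0, 0]  (obs o_4=2)
backtrack: best end state = 3; path = [1, 0, 1, 0, 3]

path = [1, 0, 1, 0, 3]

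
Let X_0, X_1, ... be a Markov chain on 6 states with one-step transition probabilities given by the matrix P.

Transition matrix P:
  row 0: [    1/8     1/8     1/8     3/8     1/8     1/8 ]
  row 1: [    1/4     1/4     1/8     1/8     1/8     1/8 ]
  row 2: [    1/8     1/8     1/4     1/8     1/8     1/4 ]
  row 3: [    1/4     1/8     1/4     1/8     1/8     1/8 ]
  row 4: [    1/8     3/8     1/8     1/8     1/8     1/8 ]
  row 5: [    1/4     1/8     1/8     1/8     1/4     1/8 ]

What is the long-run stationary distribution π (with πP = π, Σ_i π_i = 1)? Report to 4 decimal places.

Balance equations π_j = Σ_i π_i·P[i][j]:
  π_0 = 1/8·π_0 + 1/4·π_1 + 1/8·π_2 + 1/4·π_3 + 1/8·π_4 + 1/4·π_5
  π_1 = 1/8·π_0 + 1/4·π_1 + 1/8·π_2 + 1/8·π_3 + 3/8·π_4 + 1/8·π_5
  π_2 = 1/8·π_0 + 1/8·π_1 + 1/4·π_2 + 1/4·π_3 + 1/8·π_4 + 1/8·π_5
  π_3 = 3/8·π_0 + 1/8·π_1 + 1/8·π_2 + 1/8·π_3 + 1/8·π_4 + 1/8·π_5
  π_4 = 1/8·π_0 + 1/8·π_1 + 1/8·π_2 + 1/8·π_3 + 1/8·π_4 + 1/4·π_5
  normalize: π_0 + π_1 + π_2 + π_3 + π_4 + π_5 = 1
Solving the linear system gives exactly π = [6079/32386, 2976/16193, 2711/16193, 2784/16193, 4639/32386, 2363/16193].

π = [0.1877, 0.1838, 0.1674, 0.1719, 0.1432, 0.1459]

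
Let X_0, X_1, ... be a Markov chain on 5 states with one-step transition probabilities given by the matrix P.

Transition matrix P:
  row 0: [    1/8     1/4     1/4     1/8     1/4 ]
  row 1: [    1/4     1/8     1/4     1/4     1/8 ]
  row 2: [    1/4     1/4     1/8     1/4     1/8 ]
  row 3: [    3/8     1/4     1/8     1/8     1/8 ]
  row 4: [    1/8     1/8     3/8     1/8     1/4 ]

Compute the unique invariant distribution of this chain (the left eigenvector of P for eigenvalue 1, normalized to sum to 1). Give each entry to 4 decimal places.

π = [0.2226, 0.2028, 0.2218, 0.1781, 0.1747]

Balance equations π_j = Σ_i π_i·P[i][j]:
  π_0 = 1/8·π_0 + 1/4·π_1 + 1/4·π_2 + 3/8·π_3 + 1/8·π_4
  π_1 = 1/4·π_0 + 1/8·π_1 + 1/4·π_2 + 1/4·π_3 + 1/8·π_4
  π_2 = 1/4·π_0 + 1/4·π_1 + 1/8·π_2 + 1/8·π_3 + 3/8·π_4
  π_3 = 1/8·π_0 + 1/4·π_1 + 1/4·π_2 + 1/8·π_3 + 1/8·π_4
  normalize: π_0 + π_1 + π_2 + π_3 + π_4 = 1
Solving the linear system gives exactly π = [65/292, 533/2628, 583/2628, 13/73, 51/292].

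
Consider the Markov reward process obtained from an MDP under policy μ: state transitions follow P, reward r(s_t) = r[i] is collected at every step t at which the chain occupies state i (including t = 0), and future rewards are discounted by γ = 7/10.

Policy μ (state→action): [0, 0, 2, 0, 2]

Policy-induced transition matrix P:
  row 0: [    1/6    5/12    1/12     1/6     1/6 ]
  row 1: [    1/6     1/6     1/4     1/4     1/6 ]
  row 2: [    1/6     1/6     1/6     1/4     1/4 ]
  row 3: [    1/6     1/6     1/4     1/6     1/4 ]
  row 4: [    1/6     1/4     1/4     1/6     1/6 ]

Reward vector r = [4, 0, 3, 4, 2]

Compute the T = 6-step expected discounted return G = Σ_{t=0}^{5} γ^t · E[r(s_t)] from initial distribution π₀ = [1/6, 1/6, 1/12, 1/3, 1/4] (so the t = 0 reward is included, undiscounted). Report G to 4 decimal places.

t=0: π = [0.1667, 0.1667, 0.0833, 0.3333, 0.2500], E[r] = 2.7500, γ^t·E[r] = 2.750000, running G = 2.750000
t=1: π = [0.1667, 0.2292, 0.2153, 0.1875, 0.2014], E[r] = 2.4653, γ^t·E[r] = 1.725694, running G = 4.475694
t=2: π = [0.1667, 0.2251, 0.2043, 0.2037, 0.2002], E[r] = 2.4948, γ^t·E[r] = 1.222448, running G = 5.698142
t=3: π = [0.1667, 0.2250, 0.2052, 0.2024, 0.2007], E[r] = 2.4934, γ^t·E[r] = 0.855234, running G = 6.553376
t=4: π = [0.1667, 0.2251, 0.2051, 0.2025, 0.2006], E[r] = 2.4934, γ^t·E[r] = 0.598661, running G = 7.152037
t=5: π = [0.1667, 0.2251, 0.2051, 0.2025, 0.2006], E[r] = 2.4934, γ^t·E[r] = 0.419063, running G = 7.571100

G = 7.5711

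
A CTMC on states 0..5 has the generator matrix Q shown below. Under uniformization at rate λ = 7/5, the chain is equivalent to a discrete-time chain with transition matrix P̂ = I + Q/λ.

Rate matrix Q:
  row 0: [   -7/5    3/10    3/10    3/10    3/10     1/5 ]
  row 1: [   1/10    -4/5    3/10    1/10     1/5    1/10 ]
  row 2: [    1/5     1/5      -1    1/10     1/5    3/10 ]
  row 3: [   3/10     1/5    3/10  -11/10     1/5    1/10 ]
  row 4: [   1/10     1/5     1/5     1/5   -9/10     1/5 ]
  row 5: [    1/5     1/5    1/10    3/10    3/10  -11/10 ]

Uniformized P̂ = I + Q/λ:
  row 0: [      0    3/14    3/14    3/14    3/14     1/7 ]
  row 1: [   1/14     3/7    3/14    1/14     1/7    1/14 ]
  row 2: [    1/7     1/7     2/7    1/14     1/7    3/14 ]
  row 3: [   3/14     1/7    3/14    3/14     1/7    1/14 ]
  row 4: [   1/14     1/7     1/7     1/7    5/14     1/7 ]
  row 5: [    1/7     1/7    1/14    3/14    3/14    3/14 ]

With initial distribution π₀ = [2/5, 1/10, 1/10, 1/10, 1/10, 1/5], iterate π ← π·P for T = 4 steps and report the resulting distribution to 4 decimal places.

t=0: π = [0.4000, 0.1000, 0.1000, 0.1000, 0.1000, 0.2000]
t=1: π = [0.0786, 0.2000, 0.1857, 0.1786, 0.2071, 0.1500]
t=2: π = [0.1153, 0.2056, 0.1913, 0.1444, 0.2036, 0.1398]
t=3: π = [0.1075, 0.2098, 0.1934, 0.1430, 0.2047, 0.1415]
t=4: π = [0.1081, 0.2105, 0.1933, 0.1421, 0.2045, 0.1416]

π = [0.1081, 0.2105, 0.1933, 0.1421, 0.2045, 0.1416]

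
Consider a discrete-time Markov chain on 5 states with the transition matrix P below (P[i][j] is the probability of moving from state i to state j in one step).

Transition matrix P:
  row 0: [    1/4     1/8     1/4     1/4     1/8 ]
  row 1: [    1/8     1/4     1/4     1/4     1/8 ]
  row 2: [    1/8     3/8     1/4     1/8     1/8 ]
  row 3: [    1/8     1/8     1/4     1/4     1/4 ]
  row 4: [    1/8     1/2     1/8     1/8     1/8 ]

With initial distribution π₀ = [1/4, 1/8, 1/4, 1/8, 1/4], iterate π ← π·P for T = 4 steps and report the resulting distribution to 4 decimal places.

π = [0.1429, 0.2734, 0.2312, 0.2022, 0.1503]

t=0: π = [0.2500, 0.1250, 0.2500, 0.1250, 0.2500]
t=1: π = [0.1563, 0.2969, 0.2188, 0.1875, 0.1406]
t=2: π = [0.1445, 0.2695, 0.2324, 0.2051, 0.1484]
t=3: π = [0.1431, 0.2725, 0.2314, 0.2024, 0.1506]
t=4: π = [0.1429, 0.2734, 0.2312, 0.2022, 0.1503]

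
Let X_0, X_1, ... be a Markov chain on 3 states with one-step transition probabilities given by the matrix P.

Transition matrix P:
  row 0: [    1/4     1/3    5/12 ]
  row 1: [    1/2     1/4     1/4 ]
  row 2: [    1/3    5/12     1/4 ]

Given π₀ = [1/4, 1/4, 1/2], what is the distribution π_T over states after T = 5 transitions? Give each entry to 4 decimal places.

π = [0.3587, 0.3315, 0.3098]

t=0: π = [0.2500, 0.2500, 0.5000]
t=1: π = [0.3542, 0.3542, 0.2917]
t=2: π = [0.3628, 0.3281, 0.3090]
t=3: π = [0.3578, 0.3317, 0.3105]
t=4: π = [0.3588, 0.3316, 0.3096]
t=5: π = [0.3587, 0.3315, 0.3098]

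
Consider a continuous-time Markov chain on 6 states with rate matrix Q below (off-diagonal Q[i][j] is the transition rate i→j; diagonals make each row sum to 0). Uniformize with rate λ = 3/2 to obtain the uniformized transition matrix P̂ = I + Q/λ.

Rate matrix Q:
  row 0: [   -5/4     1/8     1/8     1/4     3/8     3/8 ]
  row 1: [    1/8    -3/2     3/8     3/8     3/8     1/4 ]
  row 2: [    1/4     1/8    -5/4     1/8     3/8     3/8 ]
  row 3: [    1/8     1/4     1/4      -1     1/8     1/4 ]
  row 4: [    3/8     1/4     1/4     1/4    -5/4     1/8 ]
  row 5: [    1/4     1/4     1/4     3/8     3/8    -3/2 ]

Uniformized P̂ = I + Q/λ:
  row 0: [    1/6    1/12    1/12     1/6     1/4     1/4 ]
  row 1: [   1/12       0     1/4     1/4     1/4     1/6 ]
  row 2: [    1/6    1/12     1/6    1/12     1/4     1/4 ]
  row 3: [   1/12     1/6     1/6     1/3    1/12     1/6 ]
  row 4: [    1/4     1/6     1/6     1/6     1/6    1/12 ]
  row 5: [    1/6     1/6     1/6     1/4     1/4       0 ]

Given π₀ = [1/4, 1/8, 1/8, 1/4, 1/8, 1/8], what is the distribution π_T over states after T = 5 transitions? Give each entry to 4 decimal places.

t=0: π = [0.2500, 0.1250, 0.1250, 0.2500, 0.1250, 0.1250]
t=1: π = [0.1458, 0.1146, 0.1563, 0.2188, 0.1979, 0.1667]
t=2: π = [0.1554, 0.1224, 0.1641, 0.2135, 0.1970, 0.1476]
t=3: π = [0.1551, 0.1196, 0.1639, 0.2111, 0.1980, 0.1523]
t=4: π = [0.1556, 0.1201, 0.1637, 0.2108, 0.1983, 0.1514]
t=5: π = [0.1556, 0.1200, 0.1637, 0.2108, 0.1983, 0.1515]

π = [0.1556, 0.1200, 0.1637, 0.2108, 0.1983, 0.1515]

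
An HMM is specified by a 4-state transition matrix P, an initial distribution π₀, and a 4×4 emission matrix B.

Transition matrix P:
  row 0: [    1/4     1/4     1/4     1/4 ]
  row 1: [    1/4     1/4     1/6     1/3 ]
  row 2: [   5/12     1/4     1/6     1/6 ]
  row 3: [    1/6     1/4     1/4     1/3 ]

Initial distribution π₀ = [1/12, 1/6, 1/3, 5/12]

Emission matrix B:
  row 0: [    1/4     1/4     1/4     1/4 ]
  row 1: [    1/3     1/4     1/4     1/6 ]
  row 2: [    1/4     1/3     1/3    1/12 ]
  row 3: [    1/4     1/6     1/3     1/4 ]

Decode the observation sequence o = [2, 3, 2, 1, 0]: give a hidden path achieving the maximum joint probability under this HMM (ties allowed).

path = [3, 3, 3, 2, 0]

t=0: δ = [2.083e-02, 4.167e-02, 1.111e-01, 1.389e-01]  (obs o_0=2)
t=1: δ = [1.157e-02, 5.787e-03, 2.894e-03, 1.157e-02]  ψ = [2, 3, 3, 3]  (obs o_1=3)
t=2: δ = [7.234e-04, 7.234e-04, 9.645e-04, 1.286e-03]  ψ = [0, 0, 0, 3]  (obs o_2=2)
t=3: δ = [1.005e-04, 8.038e-05, 1.072e-04, 7.144e-05]  ψ = [2, 3, 3, 3]  (obs o_3=1)
t=4: δ = [1.116e-05, 8.931e-06, 6.279e-06, 6.698e-06]  ψ = [2, 2, 0, 1]  (obs o_4=0)
backtrack: best end state = 0; path = [3, 3, 3, 2, 0]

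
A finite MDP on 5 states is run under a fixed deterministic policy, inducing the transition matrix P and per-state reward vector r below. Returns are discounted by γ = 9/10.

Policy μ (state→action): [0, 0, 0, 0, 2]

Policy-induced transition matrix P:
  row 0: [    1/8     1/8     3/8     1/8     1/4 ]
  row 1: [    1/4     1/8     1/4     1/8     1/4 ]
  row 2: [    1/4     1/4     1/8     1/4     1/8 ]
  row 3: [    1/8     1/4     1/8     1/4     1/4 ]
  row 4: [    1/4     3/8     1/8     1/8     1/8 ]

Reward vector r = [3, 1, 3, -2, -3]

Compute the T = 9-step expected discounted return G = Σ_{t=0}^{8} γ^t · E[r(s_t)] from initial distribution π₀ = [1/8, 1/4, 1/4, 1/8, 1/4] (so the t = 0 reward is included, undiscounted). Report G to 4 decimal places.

G = 2.9763

t=0: π = [0.1250, 0.2500, 0.2500, 0.1250, 0.2500], E[r] = 0.3750, γ^t·E[r] = 0.375000, running G = 0.375000
t=1: π = [0.2188, 0.2344, 0.1875, 0.1719, 0.1875], E[r] = 0.5469, γ^t·E[r] = 0.492188, running G = 0.867188
t=2: π = [0.2012, 0.2168, 0.2090, 0.1699, 0.2031], E[r] = 0.4980, γ^t·E[r] = 0.403418, running G = 1.270605
t=3: π = [0.2036, 0.2231, 0.2024, 0.1724, 0.1985], E[r] = 0.5010, γ^t·E[r] = 0.365212, running G = 1.635817
t=4: π = [0.2030, 0.2215, 0.2038, 0.1718, 0.1999], E[r] = 0.4985, γ^t·E[r] = 0.327069, running G = 1.962886
t=5: π = [0.2031, 0.2219, 0.2034, 0.1720, 0.1995], E[r] = 0.4991, γ^t·E[r] = 0.294734, running G = 2.257620
t=6: π = [0.2031, 0.2218, 0.2035, 0.1719, 0.1996], E[r] = 0.4990, γ^t·E[r] = 0.265186, running G = 2.522806
t=7: π = [0.2031, 0.2218, 0.2035, 0.1719, 0.1996], E[r] = 0.4990, γ^t·E[r] = 0.238686, running G = 2.761492
t=8: π = [0.2031, 0.2218, 0.2035, 0.1719, 0.1996], E[r] = 0.4990, γ^t·E[r] = 0.214813, running G = 2.976305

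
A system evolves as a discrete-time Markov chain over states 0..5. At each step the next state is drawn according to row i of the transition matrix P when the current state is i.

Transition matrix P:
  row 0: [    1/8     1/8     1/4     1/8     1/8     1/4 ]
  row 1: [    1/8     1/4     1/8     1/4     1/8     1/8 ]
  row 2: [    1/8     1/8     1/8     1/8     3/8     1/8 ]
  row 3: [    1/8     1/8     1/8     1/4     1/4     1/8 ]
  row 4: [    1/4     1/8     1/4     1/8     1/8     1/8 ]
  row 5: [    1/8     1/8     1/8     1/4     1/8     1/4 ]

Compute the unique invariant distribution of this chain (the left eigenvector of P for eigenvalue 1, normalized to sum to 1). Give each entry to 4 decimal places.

Balance equations π_j = Σ_i π_i·P[i][j]:
  π_0 = 1/8·π_0 + 1/8·π_1 + 1/8·π_2 + 1/8·π_3 + 1/4·π_4 + 1/8·π_5
  π_1 = 1/8·π_0 + 1/4·π_1 + 1/8·π_2 + 1/8·π_3 + 1/8·π_4 + 1/8·π_5
  π_2 = 1/4·π_0 + 1/8·π_1 + 1/8·π_2 + 1/8·π_3 + 1/4·π_4 + 1/8·π_5
  π_3 = 1/8·π_0 + 1/4·π_1 + 1/8·π_2 + 1/4·π_3 + 1/8·π_4 + 1/4·π_5
  π_4 = 1/8·π_0 + 1/8·π_1 + 3/8·π_2 + 1/4·π_3 + 1/8·π_4 + 1/8·π_5
  normalize: π_0 + π_1 + π_2 + π_3 + π_4 + π_5 = 1
Solving the linear system gives exactly π = [600/4033, 1/7, 675/4033, 753/4033, 767/4033, 4633/28231].

π = [0.1488, 0.1429, 0.1674, 0.1867, 0.1902, 0.1641]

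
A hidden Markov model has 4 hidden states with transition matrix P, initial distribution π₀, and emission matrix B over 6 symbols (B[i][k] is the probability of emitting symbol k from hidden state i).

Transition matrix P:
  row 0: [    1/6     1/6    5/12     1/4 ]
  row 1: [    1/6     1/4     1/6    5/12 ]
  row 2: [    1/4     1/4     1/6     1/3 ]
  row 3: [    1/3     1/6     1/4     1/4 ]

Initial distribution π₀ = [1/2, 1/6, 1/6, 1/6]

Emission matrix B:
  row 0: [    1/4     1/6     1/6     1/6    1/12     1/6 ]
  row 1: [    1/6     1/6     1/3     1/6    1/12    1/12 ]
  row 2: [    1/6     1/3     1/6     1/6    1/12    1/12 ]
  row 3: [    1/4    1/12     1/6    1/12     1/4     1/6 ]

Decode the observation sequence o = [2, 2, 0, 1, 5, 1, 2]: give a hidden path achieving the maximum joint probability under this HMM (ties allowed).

t=0: δ = [8.333e-02, 5.556e-02, 2.778e-02, 2.778e-02]  (obs o_0=2)
t=1: δ = [2.315e-03, 4.630e-03, 5.787e-03, 3.858e-03]  ψ = [0, 0, 0, 1]  (obs o_1=2)
t=2: δ = [3.617e-04, 2.411e-04, 1.608e-04, 4.823e-04]  ψ = [2, 2, 0, 1]  (obs o_2=0)
t=3: δ = [2.679e-05, 1.340e-05, 5.023e-05, 1.005e-05]  ψ = [3, 3, 0, 3]  (obs o_3=1)
t=4: δ = [2.093e-06, 1.047e-06, 9.303e-07, 2.791e-06]  ψ = [2, 2, 0, 2]  (obs o_4=5)
t=5: δ = [1.550e-07, 7.752e-08, 2.907e-07, 5.814e-08]  ψ = [3, 3, 0, 3]  (obs o_5=1)
t=6: δ = [1.211e-08, 2.423e-08, 1.077e-08, 1.615e-08]  ψ = [2, 2, 0, 2]  (obs o_6=2)
backtrack: best end state = 1; path = [0, 2, 0, 2, 0, 2, 1]

path = [0, 2, 0, 2, 0, 2, 1]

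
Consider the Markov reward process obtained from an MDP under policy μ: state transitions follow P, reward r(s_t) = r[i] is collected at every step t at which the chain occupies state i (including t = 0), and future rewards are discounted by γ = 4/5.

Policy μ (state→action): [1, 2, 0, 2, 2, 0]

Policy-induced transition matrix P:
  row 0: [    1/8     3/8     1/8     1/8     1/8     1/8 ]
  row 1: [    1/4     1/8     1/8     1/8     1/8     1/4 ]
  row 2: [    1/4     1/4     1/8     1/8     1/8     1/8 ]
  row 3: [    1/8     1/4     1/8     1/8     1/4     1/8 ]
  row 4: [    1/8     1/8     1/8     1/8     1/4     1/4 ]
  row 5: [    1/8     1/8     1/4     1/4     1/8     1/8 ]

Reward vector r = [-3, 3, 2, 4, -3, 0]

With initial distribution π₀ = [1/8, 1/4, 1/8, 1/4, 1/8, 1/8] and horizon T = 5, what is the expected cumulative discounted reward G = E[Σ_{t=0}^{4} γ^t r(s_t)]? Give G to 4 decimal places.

G = 2.3560

t=0: π = [0.1250, 0.2500, 0.1250, 0.2500, 0.1250, 0.1250], E[r] = 1.2500, γ^t·E[r] = 1.250000, running G = 1.250000
t=1: π = [0.1719, 0.2031, 0.1406, 0.1406, 0.1719, 0.1719], E[r] = 0.4219, γ^t·E[r] = 0.337500, running G = 1.587500
t=2: π = [0.1680, 0.2031, 0.1465, 0.1465, 0.1641, 0.1719], E[r] = 0.4922, γ^t·E[r] = 0.315000, running G = 1.902500
t=3: π = [0.1687, 0.2036, 0.1465, 0.1465, 0.1638, 0.1709], E[r] = 0.4922, γ^t·E[r] = 0.252000, running G = 2.154500
t=4: π = [0.1688, 0.2038, 0.1464, 0.1464, 0.1638, 0.1709], E[r] = 0.4919, γ^t·E[r] = 0.201488, running G = 2.355988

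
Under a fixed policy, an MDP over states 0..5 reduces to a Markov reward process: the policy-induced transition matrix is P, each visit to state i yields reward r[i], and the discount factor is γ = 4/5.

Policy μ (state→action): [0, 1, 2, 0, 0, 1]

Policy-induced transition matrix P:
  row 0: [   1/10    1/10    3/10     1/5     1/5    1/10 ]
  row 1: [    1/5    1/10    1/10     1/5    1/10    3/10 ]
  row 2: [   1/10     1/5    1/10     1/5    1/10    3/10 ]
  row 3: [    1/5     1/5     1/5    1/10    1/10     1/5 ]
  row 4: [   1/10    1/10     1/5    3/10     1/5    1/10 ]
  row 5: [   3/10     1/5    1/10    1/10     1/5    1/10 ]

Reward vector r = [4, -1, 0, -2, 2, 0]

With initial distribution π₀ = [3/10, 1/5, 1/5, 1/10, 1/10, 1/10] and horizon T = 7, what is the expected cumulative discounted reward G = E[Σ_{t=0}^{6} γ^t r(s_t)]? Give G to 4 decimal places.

t=0: π = [0.3000, 0.2000, 0.2000, 0.1000, 0.1000, 0.1000], E[r] = 1.0000, γ^t·E[r] = 1.000000, running G = 1.000000
t=1: π = [0.1500, 0.1400, 0.1800, 0.1900, 0.1500, 0.1900], E[r] = 0.3800, γ^t·E[r] = 0.304000, running G = 1.304000
t=2: π = [0.1710, 0.1560, 0.1640, 0.1770, 0.1490, 0.1830], E[r] = 0.4720, γ^t·E[r] = 0.302080, running G = 1.606080
t=3: π = [0.1699, 0.1524, 0.1668, 0.1789, 0.1503, 0.1817], E[r] = 0.4700, γ^t·E[r] = 0.240640, running G = 1.846720
t=4: π = [0.1695, 0.1527, 0.1669, 0.1790, 0.1502, 0.1817], E[r] = 0.4676, γ^t·E[r] = 0.191521, running G = 2.038241
t=5: π = [0.1695, 0.1528, 0.1668, 0.1789, 0.1501, 0.1818], E[r] = 0.4677, γ^t·E[r] = 0.153252, running G = 2.191493
t=6: π = [0.1695, 0.1528, 0.1668, 0.1789, 0.1501, 0.1818], E[r] = 0.4678, γ^t·E[r] = 0.122633, running G = 2.314126

G = 2.3141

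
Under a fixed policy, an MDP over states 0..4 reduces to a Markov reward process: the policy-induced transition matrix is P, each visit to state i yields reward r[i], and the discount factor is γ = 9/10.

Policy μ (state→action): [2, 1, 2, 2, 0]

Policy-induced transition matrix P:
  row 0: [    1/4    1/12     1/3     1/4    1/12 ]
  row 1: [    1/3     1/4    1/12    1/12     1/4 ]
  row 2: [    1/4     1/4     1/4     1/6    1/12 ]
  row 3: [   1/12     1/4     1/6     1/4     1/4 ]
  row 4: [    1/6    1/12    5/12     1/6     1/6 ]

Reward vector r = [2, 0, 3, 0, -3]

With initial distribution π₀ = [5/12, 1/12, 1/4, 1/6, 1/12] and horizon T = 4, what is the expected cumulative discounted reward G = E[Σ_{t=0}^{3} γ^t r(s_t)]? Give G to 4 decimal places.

G = 3.1902

t=0: π = [0.4167, 0.0833, 0.2500, 0.1667, 0.0833], E[r] = 1.3333, γ^t·E[r] = 1.333333, running G = 1.333333
t=1: π = [0.2222, 0.1667, 0.2708, 0.2083, 0.1319], E[r] = 0.8611, γ^t·E[r] = 0.775000, running G = 2.108333
t=2: π = [0.2182, 0.1910, 0.2454, 0.1887, 0.1568], E[r] = 0.7020, γ^t·E[r] = 0.568594, running G = 2.676927
t=3: π = [0.2214, 0.1875, 0.2468, 0.1847, 0.1597], E[r] = 0.7041, γ^t·E[r] = 0.513281, running G = 3.190208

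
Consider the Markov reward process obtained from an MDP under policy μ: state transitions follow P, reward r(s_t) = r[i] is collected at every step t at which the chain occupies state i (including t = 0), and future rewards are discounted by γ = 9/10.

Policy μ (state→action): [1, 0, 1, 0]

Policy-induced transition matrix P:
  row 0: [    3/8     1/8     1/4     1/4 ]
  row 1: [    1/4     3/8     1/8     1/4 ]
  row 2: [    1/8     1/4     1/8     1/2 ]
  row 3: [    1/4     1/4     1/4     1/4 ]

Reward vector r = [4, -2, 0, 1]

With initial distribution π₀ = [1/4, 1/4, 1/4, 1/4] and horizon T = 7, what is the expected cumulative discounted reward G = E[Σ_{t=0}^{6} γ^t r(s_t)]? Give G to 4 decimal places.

t=0: π = [0.2500, 0.2500, 0.2500, 0.2500], E[r] = 0.7500, γ^t·E[r] = 0.750000, running G = 0.750000
t=1: π = [0.2500, 0.2500, 0.1875, 0.3125], E[r] = 0.8125, γ^t·E[r] = 0.731250, running G = 1.481250
t=2: π = [0.2578, 0.2500, 0.1953, 0.2969], E[r] = 0.8281, γ^t·E[r] = 0.670781, running G = 2.152031
t=3: π = [0.2578, 0.2490, 0.1943, 0.2988], E[r] = 0.8320, γ^t·E[r] = 0.606551, running G = 2.758582
t=4: π = [0.2579, 0.2489, 0.1946, 0.2986], E[r] = 0.8325, γ^t·E[r] = 0.546216, running G = 3.304798
t=5: π = [0.2579, 0.2489, 0.1946, 0.2986], E[r] = 0.8326, γ^t·E[r] = 0.491630, running G = 3.796429
t=6: π = [0.2579, 0.2489, 0.1946, 0.2986], E[r] = 0.8326, γ^t·E[r] = 0.442467, running G = 4.238896

G = 4.2389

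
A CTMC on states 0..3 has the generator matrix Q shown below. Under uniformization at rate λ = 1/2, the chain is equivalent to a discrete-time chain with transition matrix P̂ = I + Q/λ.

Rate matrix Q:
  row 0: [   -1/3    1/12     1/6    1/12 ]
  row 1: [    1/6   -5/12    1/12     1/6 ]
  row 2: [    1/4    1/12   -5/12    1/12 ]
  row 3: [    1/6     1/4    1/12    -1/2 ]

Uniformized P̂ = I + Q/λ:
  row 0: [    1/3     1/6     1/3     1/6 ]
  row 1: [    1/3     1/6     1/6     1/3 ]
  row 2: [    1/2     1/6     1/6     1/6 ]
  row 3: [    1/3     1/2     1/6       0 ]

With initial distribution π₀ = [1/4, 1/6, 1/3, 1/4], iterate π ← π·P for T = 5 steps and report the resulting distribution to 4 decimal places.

π = [0.3714, 0.2253, 0.2286, 0.1747]

t=0: π = [0.2500, 0.1667, 0.3333, 0.2500]
t=1: π = [0.3889, 0.2500, 0.2083, 0.1528]
t=2: π = [0.3681, 0.2176, 0.2315, 0.1829]
t=3: π = [0.3719, 0.2276, 0.2280, 0.1725]
t=4: π = [0.3713, 0.2242, 0.2287, 0.1759]
t=5: π = [0.3714, 0.2253, 0.2286, 0.1747]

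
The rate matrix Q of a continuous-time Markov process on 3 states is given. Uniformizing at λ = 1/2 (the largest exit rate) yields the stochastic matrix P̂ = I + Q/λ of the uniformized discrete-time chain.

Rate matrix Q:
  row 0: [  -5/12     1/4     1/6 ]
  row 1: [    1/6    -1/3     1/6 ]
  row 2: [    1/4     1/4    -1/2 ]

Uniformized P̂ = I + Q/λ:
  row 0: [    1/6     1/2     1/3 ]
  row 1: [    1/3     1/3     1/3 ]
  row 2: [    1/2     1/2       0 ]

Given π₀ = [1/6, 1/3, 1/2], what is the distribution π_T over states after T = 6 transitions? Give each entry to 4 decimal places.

t=0: π = [0.1667, 0.3333, 0.5000]
t=1: π = [0.3889, 0.4444, 0.1667]
t=2: π = [0.2963, 0.4259, 0.2778]
t=3: π = [0.3302, 0.4290, 0.2407]
t=4: π = [0.3184, 0.4285, 0.2531]
t=5: π = [0.3224, 0.4286, 0.2490]
t=6: π = [0.3211, 0.4286, 0.2503]

π = [0.3211, 0.4286, 0.2503]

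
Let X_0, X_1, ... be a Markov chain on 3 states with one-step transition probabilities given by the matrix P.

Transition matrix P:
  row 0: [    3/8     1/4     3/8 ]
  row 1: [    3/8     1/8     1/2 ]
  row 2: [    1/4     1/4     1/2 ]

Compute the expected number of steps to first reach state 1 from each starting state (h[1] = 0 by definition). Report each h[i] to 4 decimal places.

h = [4.0000, 0.0000, 4.0000]

First-step conditioning: h[1] = 0; for i ≠ 1, h[i] = 1 + Σ_k P[i][k]·h[k].
  h[0] = 1 + 3/8·h[0] + 3/8·h[2]
  h[2] = 1 + 1/4·h[0] + 1/2·h[2]
Solving the 2×2 linear system over states ≠ 1 gives exactly h = [4, 0, 4] (h[1] = 0 is the target).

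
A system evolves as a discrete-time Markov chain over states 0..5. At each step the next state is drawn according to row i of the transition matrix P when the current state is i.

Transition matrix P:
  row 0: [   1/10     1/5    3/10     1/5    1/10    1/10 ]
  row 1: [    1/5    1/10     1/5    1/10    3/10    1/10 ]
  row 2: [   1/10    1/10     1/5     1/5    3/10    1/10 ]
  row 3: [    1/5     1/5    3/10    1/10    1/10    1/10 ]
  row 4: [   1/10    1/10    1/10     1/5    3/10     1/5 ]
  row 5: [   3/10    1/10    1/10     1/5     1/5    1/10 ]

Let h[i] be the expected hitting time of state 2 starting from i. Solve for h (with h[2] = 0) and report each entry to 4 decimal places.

h = [4.4395, 5.0523, 0.0000, 4.4395, 5.5904, 5.3812]

First-step conditioning: h[2] = 0; for i ≠ 2, h[i] = 1 + Σ_k P[i][k]·h[k].
  h[0] = 1 + 1/10·h[0] + 1/5·h[1] + 1/5·h[3] + 1/10·h[4] + 1/10·h[5]
  h[1] = 1 + 1/5·h[0] + 1/10·h[1] + 1/10·h[3] + 3/10·h[4] + 1/10·h[5]
  h[3] = 1 + 1/5·h[0] + 1/5·h[1] + 1/10·h[3] + 1/10·h[4] + 1/10·h[5]
  h[4] = 1 + 1/10·h[0] + 1/10·h[1] + 1/5·h[3] + 3/10·h[4] + 1/5·h[5]
  h[5] = 1 + 3/10·h[0] + 1/10·h[1] + 1/5·h[3] + 1/5·h[4] + 1/10·h[5]
Solving the 5×5 linear system over states ≠ 2 gives exactly h = [990/223, 3380/669, 0, 990/223, 3740/669, 1200/223] (h[2] = 0 is the target).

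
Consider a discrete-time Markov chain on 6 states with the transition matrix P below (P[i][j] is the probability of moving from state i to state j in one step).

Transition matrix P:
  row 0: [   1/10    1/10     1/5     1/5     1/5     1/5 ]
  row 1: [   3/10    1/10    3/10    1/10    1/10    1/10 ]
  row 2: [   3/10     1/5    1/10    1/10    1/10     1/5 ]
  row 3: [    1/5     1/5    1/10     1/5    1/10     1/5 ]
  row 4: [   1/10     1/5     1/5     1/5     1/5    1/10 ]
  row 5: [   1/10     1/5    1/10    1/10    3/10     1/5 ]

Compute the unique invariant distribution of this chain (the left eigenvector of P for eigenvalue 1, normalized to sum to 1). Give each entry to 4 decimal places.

Balance equations π_j = Σ_i π_i·P[i][j]:
  π_0 = 1/10·π_0 + 3/10·π_1 + 3/10·π_2 + 1/5·π_3 + 1/10·π_4 + 1/10·π_5
  π_1 = 1/10·π_0 + 1/10·π_1 + 1/5·π_2 + 1/5·π_3 + 1/5·π_4 + 1/5·π_5
  π_2 = 1/5·π_0 + 3/10·π_1 + 1/10·π_2 + 1/10·π_3 + 1/5·π_4 + 1/10·π_5
  π_3 = 1/5·π_0 + 1/10·π_1 + 1/10·π_2 + 1/5·π_3 + 1/5·π_4 + 1/10·π_5
  π_4 = 1/5·π_0 + 1/10·π_1 + 1/10·π_2 + 1/10·π_3 + 1/5·π_4 + 3/10·π_5
  normalize: π_0 + π_1 + π_2 + π_3 + π_4 + π_5 = 1
Solving the linear system gives exactly π = [1021/5620, 929/5620, 1889/11240, 3/20, 473/2810, 1873/11240].

π = [0.1817, 0.1653, 0.1681, 0.1500, 0.1683, 0.1666]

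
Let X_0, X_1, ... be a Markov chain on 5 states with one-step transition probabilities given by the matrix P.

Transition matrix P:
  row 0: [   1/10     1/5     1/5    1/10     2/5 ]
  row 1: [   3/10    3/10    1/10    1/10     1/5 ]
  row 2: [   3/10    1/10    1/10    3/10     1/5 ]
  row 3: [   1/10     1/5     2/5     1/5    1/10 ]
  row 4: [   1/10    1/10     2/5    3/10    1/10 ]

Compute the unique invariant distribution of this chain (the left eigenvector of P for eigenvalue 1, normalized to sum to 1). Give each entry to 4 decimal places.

π = [0.1827, 0.1738, 0.2395, 0.2079, 0.1961]

Balance equations π_j = Σ_i π_i·P[i][j]:
  π_0 = 1/10·π_0 + 3/10·π_1 + 3/10·π_2 + 1/10·π_3 + 1/10·π_4
  π_1 = 1/5·π_0 + 3/10·π_1 + 1/10·π_2 + 1/5·π_3 + 1/10·π_4
  π_2 = 1/5·π_0 + 1/10·π_1 + 1/10·π_2 + 2/5·π_3 + 2/5·π_4
  π_3 = 1/10·π_0 + 1/10·π_1 + 3/10·π_2 + 1/5·π_3 + 3/10·π_4
  normalize: π_0 + π_1 + π_2 + π_3 + π_4 = 1
Solving the linear system gives exactly π = [217/1188, 413/2376, 569/2376, 247/1188, 233/1188].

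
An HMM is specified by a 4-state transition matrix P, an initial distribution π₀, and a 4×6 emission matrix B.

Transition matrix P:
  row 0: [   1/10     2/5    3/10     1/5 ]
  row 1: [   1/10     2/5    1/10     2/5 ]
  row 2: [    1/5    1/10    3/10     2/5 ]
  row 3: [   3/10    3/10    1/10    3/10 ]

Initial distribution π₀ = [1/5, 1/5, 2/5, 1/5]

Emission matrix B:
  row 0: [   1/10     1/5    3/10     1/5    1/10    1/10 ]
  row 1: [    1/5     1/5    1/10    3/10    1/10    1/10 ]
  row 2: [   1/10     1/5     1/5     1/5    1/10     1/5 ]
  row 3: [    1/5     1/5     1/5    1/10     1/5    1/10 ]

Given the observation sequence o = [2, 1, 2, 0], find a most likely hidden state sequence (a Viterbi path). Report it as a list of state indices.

t=0: δ = [6.000e-02, 2.000e-02, 8.000e-02, 4.000e-02]  (obs o_0=2)
t=1: δ = [3.200e-03, 4.800e-03, 4.800e-03, 6.400e-03]  ψ = [2, 0, 2, 2]  (obs o_1=1)
t=2: δ = [5.760e-04, 1.920e-04, 2.880e-04, 3.840e-04]  ψ = [3, 1, 2, 1]  (obs o_2=2)
t=3: δ = [1.152e-05, 4.608e-05, 1.728e-05, 2.304e-05]  ψ = [3, 0, 0, 0]  (obs o_3=0)
backtrack: best end state = 1; path = [2, 3, 0, 1]

path = [2, 3, 0, 1]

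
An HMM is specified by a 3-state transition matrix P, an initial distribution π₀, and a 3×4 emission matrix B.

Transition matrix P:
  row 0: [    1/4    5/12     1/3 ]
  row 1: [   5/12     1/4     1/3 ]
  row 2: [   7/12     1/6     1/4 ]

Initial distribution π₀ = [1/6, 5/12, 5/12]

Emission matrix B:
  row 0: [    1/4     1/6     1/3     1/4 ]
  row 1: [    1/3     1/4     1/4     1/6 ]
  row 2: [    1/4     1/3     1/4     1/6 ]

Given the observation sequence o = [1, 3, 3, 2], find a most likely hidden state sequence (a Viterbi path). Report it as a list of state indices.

t=0: δ = [2.778e-02, 1.042e-01, 1.389e-01]  (obs o_0=1)
t=1: δ = [2.025e-02, 4.340e-03, 5.787e-03]  ψ = [2, 1, 1]  (obs o_1=3)
t=2: δ = [1.266e-03, 1.407e-03, 1.125e-03]  ψ = [0, 0, 0]  (obs o_2=3)
t=3: δ = [2.188e-04, 1.319e-04, 1.172e-04]  ψ = [2, 0, 1]  (obs o_3=2)
backtrack: best end state = 0; path = [2, 0, 2, 0]

path = [2, 0, 2, 0]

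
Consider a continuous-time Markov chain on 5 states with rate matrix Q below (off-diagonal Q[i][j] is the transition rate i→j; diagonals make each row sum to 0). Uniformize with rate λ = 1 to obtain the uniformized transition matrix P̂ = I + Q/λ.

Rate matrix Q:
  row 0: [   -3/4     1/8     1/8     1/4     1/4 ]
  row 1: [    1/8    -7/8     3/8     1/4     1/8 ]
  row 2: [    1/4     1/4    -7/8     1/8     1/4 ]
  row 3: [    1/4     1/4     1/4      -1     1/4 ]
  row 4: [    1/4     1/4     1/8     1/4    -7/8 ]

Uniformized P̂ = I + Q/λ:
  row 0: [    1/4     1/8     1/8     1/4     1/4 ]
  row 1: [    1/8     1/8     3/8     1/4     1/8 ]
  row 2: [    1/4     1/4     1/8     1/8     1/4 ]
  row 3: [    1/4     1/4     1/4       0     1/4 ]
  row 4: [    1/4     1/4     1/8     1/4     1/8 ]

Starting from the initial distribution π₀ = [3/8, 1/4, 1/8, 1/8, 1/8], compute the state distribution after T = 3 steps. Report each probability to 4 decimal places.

π = [0.2249, 0.1963, 0.1970, 0.1824, 0.1995]

t=0: π = [0.3750, 0.2500, 0.1250, 0.1250, 0.1250]
t=1: π = [0.2188, 0.1719, 0.2031, 0.2031, 0.2031]
t=2: π = [0.2285, 0.2012, 0.1934, 0.1738, 0.2031]
t=3: π = [0.2249, 0.1963, 0.1970, 0.1824, 0.1995]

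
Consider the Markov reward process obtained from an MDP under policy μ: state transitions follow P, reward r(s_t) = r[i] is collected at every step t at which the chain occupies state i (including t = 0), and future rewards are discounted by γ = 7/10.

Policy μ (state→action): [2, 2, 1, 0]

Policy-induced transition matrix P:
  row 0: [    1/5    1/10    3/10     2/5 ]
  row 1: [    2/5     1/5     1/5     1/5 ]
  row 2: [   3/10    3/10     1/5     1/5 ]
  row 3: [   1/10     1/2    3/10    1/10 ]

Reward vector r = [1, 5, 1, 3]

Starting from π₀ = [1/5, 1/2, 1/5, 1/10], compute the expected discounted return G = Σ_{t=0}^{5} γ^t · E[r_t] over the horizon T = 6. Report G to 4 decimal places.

G = 8.0042

t=0: π = [0.2000, 0.5000, 0.2000, 0.1000], E[r] = 3.2000, γ^t·E[r] = 3.200000, running G = 3.200000
t=1: π = [0.3100, 0.2300, 0.2300, 0.2300], E[r] = 2.3800, γ^t·E[r] = 1.666000, running G = 4.866000
t=2: π = [0.2460, 0.2610, 0.2540, 0.2390], E[r] = 2.5220, γ^t·E[r] = 1.235780, running G = 6.101780
t=3: π = [0.2537, 0.2725, 0.2485, 0.2253], E[r] = 2.5406, γ^t·E[r] = 0.871426, running G = 6.973206
t=4: π = [0.2568, 0.2671, 0.2479, 0.2282], E[r] = 2.5247, γ^t·E[r] = 0.606180, running G = 7.579386
t=5: π = [0.2554, 0.2676, 0.2485, 0.2285], E[r] = 2.5274, γ^t·E[r] = 0.424775, running G = 8.004161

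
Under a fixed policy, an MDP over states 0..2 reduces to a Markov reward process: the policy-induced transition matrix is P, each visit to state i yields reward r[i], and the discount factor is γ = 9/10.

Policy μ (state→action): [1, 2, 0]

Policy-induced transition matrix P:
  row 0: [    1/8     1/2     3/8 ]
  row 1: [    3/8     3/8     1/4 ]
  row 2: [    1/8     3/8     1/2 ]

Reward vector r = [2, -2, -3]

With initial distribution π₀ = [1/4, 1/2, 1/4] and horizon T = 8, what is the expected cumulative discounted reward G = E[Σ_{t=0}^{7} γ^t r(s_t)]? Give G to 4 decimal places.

t=0: π = [0.2500, 0.5000, 0.2500], E[r] = -1.2500, γ^t·E[r] = -1.250000, running G = -1.250000
t=1: π = [0.2500, 0.4063, 0.3438], E[r] = -1.3438, γ^t·E[r] = -1.209375, running G = -2.459375
t=2: π = [0.2266, 0.4063, 0.3672], E[r] = -1.4609, γ^t·E[r] = -1.183359, running G = -3.642734
t=3: π = [0.2266, 0.4033, 0.3701], E[r] = -1.4639, γ^t·E[r] = -1.067159, running G = -4.709894
t=4: π = [0.2258, 0.4033, 0.3708], E[r] = -1.4675, γ^t·E[r] = -0.962846, running G = -5.672740
t=5: π = [0.2258, 0.4032, 0.3709], E[r] = -1.4676, γ^t·E[r] = -0.866615, running G = -6.539355
t=6: π = [0.2258, 0.4032, 0.3710], E[r] = -1.4677, γ^t·E[r] = -0.780015, running G = -7.319370
t=7: π = [0.2258, 0.4032, 0.3710], E[r] = -1.4677, γ^t·E[r] = -0.702015, running G = -8.021384

G = -8.0214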